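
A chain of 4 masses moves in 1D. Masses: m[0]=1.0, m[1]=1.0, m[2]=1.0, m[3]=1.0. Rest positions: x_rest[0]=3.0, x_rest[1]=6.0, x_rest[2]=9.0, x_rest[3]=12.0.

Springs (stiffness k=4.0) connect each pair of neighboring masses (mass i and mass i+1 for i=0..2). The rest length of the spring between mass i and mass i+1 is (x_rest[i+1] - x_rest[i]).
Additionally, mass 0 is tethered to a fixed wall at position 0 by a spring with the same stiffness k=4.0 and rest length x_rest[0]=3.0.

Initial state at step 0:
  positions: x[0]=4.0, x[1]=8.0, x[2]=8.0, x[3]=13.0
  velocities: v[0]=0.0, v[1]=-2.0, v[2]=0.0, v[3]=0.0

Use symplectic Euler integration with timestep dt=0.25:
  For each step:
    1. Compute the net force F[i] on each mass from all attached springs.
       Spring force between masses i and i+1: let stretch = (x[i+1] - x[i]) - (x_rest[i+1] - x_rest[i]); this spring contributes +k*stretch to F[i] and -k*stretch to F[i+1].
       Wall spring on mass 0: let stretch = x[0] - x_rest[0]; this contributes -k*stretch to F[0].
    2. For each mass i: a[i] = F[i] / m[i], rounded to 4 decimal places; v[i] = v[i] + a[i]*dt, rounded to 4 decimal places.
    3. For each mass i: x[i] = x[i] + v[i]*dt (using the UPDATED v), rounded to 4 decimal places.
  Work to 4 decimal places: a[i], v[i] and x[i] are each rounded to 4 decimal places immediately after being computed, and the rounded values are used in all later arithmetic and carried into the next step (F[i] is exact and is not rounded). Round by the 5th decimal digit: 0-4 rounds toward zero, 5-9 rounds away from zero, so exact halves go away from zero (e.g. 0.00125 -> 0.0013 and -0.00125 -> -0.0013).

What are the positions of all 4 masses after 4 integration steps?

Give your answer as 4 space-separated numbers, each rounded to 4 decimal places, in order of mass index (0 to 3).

Answer: 1.5938 5.3321 9.8946 12.1914

Derivation:
Step 0: x=[4.0000 8.0000 8.0000 13.0000] v=[0.0000 -2.0000 0.0000 0.0000]
Step 1: x=[4.0000 6.5000 9.2500 12.5000] v=[0.0000 -6.0000 5.0000 -2.0000]
Step 2: x=[3.6250 5.0625 10.6250 11.9375] v=[-1.5000 -5.7500 5.5000 -2.2500]
Step 3: x=[2.7031 4.6563 10.9375 11.7969] v=[-3.6875 -1.6250 1.2500 -0.5625]
Step 4: x=[1.5938 5.3321 9.8946 12.1914] v=[-4.4374 2.7030 -4.1718 1.5781]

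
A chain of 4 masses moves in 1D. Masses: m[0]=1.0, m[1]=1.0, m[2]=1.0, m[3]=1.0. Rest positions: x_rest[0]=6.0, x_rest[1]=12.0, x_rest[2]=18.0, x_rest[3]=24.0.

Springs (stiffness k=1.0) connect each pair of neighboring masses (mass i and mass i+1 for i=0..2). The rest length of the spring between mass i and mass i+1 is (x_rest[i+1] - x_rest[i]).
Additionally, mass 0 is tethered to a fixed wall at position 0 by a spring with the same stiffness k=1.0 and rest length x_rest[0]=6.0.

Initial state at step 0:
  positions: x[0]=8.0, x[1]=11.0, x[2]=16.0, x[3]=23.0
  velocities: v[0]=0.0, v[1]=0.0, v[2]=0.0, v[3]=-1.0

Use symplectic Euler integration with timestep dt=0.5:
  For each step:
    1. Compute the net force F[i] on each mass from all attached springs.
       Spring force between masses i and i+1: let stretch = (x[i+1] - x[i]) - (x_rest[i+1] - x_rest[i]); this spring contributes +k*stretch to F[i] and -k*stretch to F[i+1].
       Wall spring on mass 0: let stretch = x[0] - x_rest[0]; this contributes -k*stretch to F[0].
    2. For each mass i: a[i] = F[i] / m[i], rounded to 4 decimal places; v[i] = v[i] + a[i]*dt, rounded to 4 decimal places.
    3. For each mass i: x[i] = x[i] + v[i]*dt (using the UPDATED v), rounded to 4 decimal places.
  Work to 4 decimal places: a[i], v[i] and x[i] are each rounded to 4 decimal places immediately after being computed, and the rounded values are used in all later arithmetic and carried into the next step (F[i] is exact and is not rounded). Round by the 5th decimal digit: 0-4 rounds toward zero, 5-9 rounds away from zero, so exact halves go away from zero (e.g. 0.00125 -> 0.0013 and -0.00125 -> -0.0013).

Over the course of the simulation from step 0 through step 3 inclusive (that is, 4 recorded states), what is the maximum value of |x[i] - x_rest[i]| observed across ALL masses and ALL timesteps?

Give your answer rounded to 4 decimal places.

Answer: 2.7187

Derivation:
Step 0: x=[8.0000 11.0000 16.0000 23.0000] v=[0.0000 0.0000 0.0000 -1.0000]
Step 1: x=[6.7500 11.5000 16.5000 22.2500] v=[-2.5000 1.0000 1.0000 -1.5000]
Step 2: x=[5.0000 12.0625 17.1875 21.5625] v=[-3.5000 1.1250 1.3750 -1.3750]
Step 3: x=[3.7656 12.1407 17.6875 21.2813] v=[-2.4688 0.1563 1.0000 -0.5625]
Max displacement = 2.7187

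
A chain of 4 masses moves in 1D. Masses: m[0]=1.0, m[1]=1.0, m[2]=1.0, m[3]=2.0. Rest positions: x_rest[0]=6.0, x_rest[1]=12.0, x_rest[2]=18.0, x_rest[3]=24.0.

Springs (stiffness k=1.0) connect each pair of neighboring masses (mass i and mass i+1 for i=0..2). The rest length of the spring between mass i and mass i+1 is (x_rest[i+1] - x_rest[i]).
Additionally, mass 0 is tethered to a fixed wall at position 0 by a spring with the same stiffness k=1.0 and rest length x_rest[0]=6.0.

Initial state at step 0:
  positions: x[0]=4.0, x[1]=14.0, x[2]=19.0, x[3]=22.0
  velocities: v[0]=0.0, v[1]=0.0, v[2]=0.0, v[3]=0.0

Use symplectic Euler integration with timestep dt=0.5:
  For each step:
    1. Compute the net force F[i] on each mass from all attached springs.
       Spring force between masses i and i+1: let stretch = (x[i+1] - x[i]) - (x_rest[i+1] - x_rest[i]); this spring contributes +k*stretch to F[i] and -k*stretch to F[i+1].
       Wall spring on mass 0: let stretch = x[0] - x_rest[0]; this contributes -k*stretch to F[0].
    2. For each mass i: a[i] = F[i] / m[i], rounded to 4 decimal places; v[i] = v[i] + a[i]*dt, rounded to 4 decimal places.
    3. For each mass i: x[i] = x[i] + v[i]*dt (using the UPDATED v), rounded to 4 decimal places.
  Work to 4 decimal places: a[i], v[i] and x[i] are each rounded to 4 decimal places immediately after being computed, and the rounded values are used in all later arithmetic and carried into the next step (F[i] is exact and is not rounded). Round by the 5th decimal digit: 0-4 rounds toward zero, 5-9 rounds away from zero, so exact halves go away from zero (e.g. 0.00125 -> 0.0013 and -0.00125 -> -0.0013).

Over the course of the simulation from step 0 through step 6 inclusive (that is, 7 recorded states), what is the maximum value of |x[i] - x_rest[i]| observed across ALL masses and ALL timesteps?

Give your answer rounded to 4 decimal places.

Step 0: x=[4.0000 14.0000 19.0000 22.0000] v=[0.0000 0.0000 0.0000 0.0000]
Step 1: x=[5.5000 12.7500 18.5000 22.3750] v=[3.0000 -2.5000 -1.0000 0.7500]
Step 2: x=[7.4375 11.1250 17.5313 23.0157] v=[3.8750 -3.2500 -1.9375 1.2813]
Step 3: x=[8.4375 10.1797 16.3321 23.7208] v=[2.0000 -1.8906 -2.3985 1.4102]
Step 4: x=[7.7637 10.3370 15.4419 24.2523] v=[-1.3477 0.3145 -1.7804 1.0630]
Step 5: x=[5.7923 11.1272 15.4781 24.4325] v=[-3.9429 1.5803 0.0724 0.3604]
Step 6: x=[3.7065 11.6714 16.6652 24.2434] v=[-4.1716 1.0883 2.3742 -0.3782]
Max displacement = 2.5581

Answer: 2.5581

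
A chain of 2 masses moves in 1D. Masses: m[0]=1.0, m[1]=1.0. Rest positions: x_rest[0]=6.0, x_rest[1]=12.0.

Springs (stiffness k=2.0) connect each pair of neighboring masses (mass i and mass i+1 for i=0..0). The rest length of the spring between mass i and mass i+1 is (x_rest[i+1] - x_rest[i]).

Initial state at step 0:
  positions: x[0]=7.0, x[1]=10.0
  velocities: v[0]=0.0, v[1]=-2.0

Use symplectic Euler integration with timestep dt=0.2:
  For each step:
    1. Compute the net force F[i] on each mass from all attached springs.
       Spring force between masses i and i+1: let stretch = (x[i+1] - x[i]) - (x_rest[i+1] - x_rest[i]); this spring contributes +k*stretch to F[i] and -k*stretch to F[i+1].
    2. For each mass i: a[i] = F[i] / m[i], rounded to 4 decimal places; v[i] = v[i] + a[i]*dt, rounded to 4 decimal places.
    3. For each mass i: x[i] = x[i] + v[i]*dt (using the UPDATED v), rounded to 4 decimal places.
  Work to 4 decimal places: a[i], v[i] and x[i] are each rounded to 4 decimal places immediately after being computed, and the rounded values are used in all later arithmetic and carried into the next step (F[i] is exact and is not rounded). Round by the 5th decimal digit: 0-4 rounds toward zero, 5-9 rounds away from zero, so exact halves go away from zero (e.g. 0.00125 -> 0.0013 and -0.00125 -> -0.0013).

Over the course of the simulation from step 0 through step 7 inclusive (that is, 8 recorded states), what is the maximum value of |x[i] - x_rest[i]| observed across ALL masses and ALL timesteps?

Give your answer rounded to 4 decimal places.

Answer: 3.2579

Derivation:
Step 0: x=[7.0000 10.0000] v=[0.0000 -2.0000]
Step 1: x=[6.7600 9.8400] v=[-1.2000 -0.8000]
Step 2: x=[6.2864 9.9136] v=[-2.3680 0.3680]
Step 3: x=[5.6230 10.1770] v=[-3.3171 1.3171]
Step 4: x=[4.8439 10.5561] v=[-3.8955 1.8955]
Step 5: x=[4.0418 10.9582] v=[-4.0106 2.0106]
Step 6: x=[3.3130 11.2870] v=[-3.6440 1.6440]
Step 7: x=[2.7421 11.4579] v=[-2.8544 0.8544]
Max displacement = 3.2579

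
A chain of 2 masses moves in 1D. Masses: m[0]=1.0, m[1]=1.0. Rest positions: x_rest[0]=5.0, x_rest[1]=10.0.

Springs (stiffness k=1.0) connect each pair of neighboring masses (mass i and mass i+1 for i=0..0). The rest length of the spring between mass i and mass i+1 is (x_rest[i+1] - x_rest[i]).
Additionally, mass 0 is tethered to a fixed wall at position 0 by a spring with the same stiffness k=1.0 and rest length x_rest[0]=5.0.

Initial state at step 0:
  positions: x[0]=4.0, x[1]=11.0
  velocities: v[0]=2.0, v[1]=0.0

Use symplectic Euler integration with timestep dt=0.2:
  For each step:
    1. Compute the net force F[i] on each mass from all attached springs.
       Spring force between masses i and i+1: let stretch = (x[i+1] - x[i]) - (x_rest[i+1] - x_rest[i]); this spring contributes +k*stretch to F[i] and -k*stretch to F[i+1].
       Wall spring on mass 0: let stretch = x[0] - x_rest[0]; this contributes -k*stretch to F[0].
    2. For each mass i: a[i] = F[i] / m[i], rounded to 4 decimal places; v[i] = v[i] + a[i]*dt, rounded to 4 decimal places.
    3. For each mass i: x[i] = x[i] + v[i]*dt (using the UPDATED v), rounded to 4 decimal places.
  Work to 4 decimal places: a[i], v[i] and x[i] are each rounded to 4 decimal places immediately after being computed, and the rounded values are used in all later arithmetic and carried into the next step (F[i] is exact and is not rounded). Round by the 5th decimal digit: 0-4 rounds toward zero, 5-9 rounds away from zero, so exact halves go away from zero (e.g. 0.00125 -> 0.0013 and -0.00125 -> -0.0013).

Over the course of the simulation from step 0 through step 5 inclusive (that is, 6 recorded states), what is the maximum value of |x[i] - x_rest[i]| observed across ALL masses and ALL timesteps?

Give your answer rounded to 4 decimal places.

Answer: 1.8129

Derivation:
Step 0: x=[4.0000 11.0000] v=[2.0000 0.0000]
Step 1: x=[4.5200 10.9200] v=[2.6000 -0.4000]
Step 2: x=[5.1152 10.7840] v=[2.9760 -0.6800]
Step 3: x=[5.7325 10.6212] v=[3.0867 -0.8138]
Step 4: x=[6.3161 10.4629] v=[2.9179 -0.7915]
Step 5: x=[6.8129 10.3387] v=[2.4840 -0.6209]
Max displacement = 1.8129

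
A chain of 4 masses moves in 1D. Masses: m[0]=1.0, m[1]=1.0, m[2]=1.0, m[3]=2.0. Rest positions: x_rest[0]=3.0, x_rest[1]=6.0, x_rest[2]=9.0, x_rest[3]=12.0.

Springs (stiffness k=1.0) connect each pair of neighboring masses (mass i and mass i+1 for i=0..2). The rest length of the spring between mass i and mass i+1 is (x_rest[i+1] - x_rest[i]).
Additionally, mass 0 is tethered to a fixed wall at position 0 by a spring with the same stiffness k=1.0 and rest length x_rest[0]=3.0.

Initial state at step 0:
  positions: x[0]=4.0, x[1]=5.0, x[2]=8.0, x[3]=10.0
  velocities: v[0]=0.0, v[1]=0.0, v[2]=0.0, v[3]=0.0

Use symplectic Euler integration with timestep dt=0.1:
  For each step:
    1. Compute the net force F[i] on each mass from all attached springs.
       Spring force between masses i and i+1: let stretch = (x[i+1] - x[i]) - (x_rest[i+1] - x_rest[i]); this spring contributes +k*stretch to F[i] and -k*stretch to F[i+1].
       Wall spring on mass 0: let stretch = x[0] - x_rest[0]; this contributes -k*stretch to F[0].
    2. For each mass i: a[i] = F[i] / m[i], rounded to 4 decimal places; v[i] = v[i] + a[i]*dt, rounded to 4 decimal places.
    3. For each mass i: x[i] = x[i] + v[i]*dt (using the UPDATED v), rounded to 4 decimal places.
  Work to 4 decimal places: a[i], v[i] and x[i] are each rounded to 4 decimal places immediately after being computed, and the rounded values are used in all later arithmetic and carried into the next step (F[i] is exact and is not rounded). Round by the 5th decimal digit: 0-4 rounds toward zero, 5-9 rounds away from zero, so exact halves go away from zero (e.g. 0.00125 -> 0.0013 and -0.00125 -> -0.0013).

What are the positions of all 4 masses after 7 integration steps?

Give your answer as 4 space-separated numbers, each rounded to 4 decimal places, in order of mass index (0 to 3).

Answer: 3.2560 5.4651 7.7731 10.1311

Derivation:
Step 0: x=[4.0000 5.0000 8.0000 10.0000] v=[0.0000 0.0000 0.0000 0.0000]
Step 1: x=[3.9700 5.0200 7.9900 10.0050] v=[-0.3000 0.2000 -0.1000 0.0500]
Step 2: x=[3.9108 5.0592 7.9705 10.0149] v=[-0.5920 0.3920 -0.1955 0.0993]
Step 3: x=[3.8240 5.1160 7.9423 10.0296] v=[-0.8682 0.5683 -0.2822 0.1471]
Step 4: x=[3.7119 5.1882 7.9067 10.0489] v=[-1.1214 0.7217 -0.3561 0.1927]
Step 5: x=[3.5774 5.2728 7.8653 10.0725] v=[-1.3450 0.8459 -0.4137 0.2356]
Step 6: x=[3.4241 5.3664 7.8201 10.1000] v=[-1.5332 0.9356 -0.4522 0.2752]
Step 7: x=[3.2560 5.4651 7.7731 10.1311] v=[-1.6814 0.9867 -0.4696 0.3112]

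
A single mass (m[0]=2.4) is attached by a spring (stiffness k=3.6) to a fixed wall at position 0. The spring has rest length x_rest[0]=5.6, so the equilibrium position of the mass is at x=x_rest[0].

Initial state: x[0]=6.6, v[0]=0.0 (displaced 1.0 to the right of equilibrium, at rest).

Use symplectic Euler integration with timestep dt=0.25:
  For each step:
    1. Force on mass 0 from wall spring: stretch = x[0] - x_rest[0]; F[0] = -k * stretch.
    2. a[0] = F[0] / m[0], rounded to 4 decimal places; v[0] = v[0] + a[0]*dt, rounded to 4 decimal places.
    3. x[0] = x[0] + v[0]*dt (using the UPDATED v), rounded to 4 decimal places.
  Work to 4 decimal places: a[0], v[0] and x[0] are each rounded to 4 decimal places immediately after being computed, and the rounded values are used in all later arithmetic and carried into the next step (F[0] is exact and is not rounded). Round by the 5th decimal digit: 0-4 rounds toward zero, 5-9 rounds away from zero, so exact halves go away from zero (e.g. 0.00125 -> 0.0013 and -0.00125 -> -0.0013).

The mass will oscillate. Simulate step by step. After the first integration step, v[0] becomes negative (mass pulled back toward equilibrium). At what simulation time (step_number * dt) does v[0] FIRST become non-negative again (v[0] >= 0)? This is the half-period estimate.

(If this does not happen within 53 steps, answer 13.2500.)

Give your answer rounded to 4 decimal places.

Step 0: x=[6.6000] v=[0.0000]
Step 1: x=[6.5063] v=[-0.3750]
Step 2: x=[6.3276] v=[-0.7149]
Step 3: x=[6.0807] v=[-0.9878]
Step 4: x=[5.7887] v=[-1.1681]
Step 5: x=[5.4790] v=[-1.2389]
Step 6: x=[5.1806] v=[-1.1935]
Step 7: x=[4.9216] v=[-1.0362]
Step 8: x=[4.7262] v=[-0.7818]
Step 9: x=[4.6127] v=[-0.4541]
Step 10: x=[4.5917] v=[-0.0839]
Step 11: x=[4.6653] v=[0.2942]
First v>=0 after going negative at step 11, time=2.7500

Answer: 2.7500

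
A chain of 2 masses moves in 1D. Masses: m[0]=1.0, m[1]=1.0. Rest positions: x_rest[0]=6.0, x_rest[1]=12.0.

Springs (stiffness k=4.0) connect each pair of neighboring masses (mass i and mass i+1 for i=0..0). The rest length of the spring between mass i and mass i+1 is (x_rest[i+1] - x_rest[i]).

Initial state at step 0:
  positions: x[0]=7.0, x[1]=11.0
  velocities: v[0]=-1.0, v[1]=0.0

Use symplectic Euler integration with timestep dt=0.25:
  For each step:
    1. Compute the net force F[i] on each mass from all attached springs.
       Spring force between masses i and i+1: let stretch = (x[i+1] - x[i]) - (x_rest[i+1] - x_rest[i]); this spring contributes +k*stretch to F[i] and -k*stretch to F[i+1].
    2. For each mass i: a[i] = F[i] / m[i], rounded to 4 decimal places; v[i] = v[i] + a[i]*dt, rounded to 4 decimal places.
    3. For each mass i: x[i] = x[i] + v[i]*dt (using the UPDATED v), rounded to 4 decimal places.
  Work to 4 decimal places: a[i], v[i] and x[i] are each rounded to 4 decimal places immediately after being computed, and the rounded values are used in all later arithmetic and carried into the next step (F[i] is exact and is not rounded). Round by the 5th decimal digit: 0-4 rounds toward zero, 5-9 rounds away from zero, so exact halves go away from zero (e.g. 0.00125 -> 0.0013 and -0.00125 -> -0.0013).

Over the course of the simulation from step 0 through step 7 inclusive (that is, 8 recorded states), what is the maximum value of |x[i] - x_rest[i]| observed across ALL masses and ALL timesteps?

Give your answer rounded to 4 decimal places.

Step 0: x=[7.0000 11.0000] v=[-1.0000 0.0000]
Step 1: x=[6.2500 11.5000] v=[-3.0000 2.0000]
Step 2: x=[5.3125 12.1875] v=[-3.7500 2.7500]
Step 3: x=[4.5938 12.6563] v=[-2.8750 1.8750]
Step 4: x=[4.3907 12.6094] v=[-0.8125 -0.1875]
Step 5: x=[4.7423 12.0079] v=[1.4062 -2.4062]
Step 6: x=[5.4103 11.0900] v=[2.6718 -3.6718]
Step 7: x=[5.9982 10.2521] v=[2.3515 -3.3515]
Max displacement = 1.7479

Answer: 1.7479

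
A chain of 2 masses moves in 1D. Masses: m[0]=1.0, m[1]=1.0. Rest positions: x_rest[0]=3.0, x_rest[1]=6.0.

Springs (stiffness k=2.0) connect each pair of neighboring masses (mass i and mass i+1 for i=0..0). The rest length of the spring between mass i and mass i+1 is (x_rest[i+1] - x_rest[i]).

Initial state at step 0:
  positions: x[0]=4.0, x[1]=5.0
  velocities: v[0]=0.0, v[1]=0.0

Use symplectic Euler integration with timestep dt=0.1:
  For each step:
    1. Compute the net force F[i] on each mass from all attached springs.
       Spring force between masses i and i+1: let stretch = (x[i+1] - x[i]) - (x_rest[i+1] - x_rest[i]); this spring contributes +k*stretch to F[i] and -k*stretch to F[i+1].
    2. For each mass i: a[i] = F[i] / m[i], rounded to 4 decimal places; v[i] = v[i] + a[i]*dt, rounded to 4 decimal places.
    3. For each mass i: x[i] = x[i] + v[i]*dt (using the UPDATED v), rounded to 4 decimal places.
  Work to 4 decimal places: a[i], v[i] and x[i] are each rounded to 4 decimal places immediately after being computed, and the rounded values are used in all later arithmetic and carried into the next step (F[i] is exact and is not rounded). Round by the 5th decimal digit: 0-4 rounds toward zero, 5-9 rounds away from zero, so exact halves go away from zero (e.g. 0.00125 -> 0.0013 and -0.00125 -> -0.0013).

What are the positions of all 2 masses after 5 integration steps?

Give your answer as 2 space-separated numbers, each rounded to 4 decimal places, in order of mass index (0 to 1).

Answer: 3.4542 5.5458

Derivation:
Step 0: x=[4.0000 5.0000] v=[0.0000 0.0000]
Step 1: x=[3.9600 5.0400] v=[-0.4000 0.4000]
Step 2: x=[3.8816 5.1184] v=[-0.7840 0.7840]
Step 3: x=[3.7679 5.2321] v=[-1.1366 1.1366]
Step 4: x=[3.6235 5.3765] v=[-1.4438 1.4438]
Step 5: x=[3.4542 5.5458] v=[-1.6932 1.6932]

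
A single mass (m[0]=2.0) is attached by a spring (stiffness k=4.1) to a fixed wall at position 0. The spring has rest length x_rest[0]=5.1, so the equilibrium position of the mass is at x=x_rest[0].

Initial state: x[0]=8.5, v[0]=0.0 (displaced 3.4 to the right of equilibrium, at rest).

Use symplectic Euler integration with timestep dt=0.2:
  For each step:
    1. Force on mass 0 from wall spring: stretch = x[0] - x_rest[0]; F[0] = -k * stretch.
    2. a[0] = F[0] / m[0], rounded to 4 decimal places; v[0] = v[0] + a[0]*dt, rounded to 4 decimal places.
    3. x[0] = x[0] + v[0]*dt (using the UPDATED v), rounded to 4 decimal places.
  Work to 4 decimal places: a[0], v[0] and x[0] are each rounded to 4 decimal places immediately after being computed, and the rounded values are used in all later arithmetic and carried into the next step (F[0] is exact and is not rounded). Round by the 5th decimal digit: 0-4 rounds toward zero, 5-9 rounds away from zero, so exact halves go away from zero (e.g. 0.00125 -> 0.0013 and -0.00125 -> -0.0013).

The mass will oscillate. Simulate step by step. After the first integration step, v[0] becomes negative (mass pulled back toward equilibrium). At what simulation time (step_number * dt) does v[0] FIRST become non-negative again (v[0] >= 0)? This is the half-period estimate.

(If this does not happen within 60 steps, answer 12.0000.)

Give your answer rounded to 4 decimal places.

Answer: 2.2000

Derivation:
Step 0: x=[8.5000] v=[0.0000]
Step 1: x=[8.2212] v=[-1.3940]
Step 2: x=[7.6865] v=[-2.6737]
Step 3: x=[6.9397] v=[-3.7342]
Step 4: x=[6.0420] v=[-4.4885]
Step 5: x=[5.0671] v=[-4.8747]
Step 6: x=[4.0949] v=[-4.8612]
Step 7: x=[3.2051] v=[-4.4491]
Step 8: x=[2.4707] v=[-3.6722]
Step 9: x=[1.9519] v=[-2.5942]
Step 10: x=[1.6912] v=[-1.3035]
Step 11: x=[1.7100] v=[0.0941]
First v>=0 after going negative at step 11, time=2.2000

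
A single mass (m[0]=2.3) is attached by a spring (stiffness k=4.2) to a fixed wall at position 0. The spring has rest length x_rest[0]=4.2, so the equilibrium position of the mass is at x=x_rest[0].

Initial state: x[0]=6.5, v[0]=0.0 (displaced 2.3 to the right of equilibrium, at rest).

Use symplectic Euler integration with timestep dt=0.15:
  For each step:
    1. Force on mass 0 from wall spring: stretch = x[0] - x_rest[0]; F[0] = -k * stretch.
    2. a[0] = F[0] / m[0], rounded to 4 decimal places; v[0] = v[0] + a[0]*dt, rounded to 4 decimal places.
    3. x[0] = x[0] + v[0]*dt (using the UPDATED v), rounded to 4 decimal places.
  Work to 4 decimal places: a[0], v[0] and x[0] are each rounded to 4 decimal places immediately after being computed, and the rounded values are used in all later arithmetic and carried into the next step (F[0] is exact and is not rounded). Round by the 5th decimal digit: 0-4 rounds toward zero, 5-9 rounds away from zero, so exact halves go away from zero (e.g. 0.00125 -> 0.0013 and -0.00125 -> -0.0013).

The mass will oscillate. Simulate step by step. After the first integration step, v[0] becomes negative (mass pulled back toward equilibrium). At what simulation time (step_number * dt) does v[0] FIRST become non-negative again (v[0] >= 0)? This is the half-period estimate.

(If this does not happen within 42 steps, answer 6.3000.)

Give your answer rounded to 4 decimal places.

Answer: 2.4000

Derivation:
Step 0: x=[6.5000] v=[0.0000]
Step 1: x=[6.4055] v=[-0.6300]
Step 2: x=[6.2204] v=[-1.2341]
Step 3: x=[5.9523] v=[-1.7875]
Step 4: x=[5.6122] v=[-2.2675]
Step 5: x=[5.2141] v=[-2.6543]
Step 6: x=[4.7743] v=[-2.9321]
Step 7: x=[4.3109] v=[-3.0894]
Step 8: x=[3.8429] v=[-3.1198]
Step 9: x=[3.3896] v=[-3.0220]
Step 10: x=[2.9696] v=[-2.8000]
Step 11: x=[2.6002] v=[-2.4630]
Step 12: x=[2.2965] v=[-2.0248]
Step 13: x=[2.0710] v=[-1.5034]
Step 14: x=[1.9330] v=[-0.9202]
Step 15: x=[1.8881] v=[-0.2992]
Step 16: x=[1.9382] v=[0.3341]
First v>=0 after going negative at step 16, time=2.4000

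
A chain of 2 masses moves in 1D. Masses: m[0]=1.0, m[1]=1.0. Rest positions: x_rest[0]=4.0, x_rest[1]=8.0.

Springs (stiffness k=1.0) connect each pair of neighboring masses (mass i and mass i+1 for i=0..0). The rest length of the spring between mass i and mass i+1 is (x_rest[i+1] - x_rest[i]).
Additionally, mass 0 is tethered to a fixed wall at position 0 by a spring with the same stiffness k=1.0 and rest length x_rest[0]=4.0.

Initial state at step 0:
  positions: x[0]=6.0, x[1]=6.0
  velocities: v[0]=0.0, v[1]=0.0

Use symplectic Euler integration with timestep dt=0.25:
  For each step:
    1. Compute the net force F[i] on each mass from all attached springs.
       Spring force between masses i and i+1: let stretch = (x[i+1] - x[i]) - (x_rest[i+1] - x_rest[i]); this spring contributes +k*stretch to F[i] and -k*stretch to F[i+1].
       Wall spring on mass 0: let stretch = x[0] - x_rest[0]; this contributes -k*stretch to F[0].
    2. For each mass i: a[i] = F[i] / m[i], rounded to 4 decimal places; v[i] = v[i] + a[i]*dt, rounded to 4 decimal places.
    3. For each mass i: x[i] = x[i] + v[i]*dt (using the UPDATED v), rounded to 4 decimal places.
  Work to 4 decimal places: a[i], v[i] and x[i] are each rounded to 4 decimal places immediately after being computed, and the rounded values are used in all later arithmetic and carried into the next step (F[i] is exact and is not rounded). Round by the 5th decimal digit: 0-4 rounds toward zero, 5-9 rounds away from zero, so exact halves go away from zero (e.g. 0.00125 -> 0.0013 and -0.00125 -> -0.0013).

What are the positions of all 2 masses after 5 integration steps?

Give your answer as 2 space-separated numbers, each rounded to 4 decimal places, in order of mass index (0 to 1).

Answer: 2.2903 8.5514

Derivation:
Step 0: x=[6.0000 6.0000] v=[0.0000 0.0000]
Step 1: x=[5.6250 6.2500] v=[-1.5000 1.0000]
Step 2: x=[4.9375 6.7110] v=[-2.7500 1.8438]
Step 3: x=[4.0523 7.3111] v=[-3.5410 2.4004]
Step 4: x=[3.1175 7.9575] v=[-3.7394 2.5857]
Step 5: x=[2.2903 8.5514] v=[-3.3088 2.3757]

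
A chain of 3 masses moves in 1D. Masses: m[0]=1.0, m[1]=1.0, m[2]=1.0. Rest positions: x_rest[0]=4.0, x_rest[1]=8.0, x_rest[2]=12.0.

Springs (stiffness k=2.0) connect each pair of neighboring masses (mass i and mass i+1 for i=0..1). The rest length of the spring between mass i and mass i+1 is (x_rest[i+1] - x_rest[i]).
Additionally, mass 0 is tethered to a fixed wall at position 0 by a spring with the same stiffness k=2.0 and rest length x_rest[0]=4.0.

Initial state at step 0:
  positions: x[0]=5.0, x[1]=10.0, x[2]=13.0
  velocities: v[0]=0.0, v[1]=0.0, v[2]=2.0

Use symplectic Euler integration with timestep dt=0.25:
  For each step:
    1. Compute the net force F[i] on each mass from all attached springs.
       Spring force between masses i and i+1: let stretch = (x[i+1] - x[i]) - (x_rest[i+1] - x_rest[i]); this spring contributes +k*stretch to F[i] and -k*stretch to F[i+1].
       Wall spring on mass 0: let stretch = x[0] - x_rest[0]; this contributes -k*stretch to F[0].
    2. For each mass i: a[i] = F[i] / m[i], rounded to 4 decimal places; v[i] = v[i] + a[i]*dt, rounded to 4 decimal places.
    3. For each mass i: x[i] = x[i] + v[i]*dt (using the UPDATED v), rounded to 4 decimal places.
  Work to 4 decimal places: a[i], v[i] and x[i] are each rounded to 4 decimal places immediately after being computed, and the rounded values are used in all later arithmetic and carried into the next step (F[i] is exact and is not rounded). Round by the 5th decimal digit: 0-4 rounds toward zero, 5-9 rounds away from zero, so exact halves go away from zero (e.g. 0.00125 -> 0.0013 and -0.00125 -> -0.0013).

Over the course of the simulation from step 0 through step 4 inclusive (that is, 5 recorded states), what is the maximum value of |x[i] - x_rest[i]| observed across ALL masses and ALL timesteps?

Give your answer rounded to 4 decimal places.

Step 0: x=[5.0000 10.0000 13.0000] v=[0.0000 0.0000 2.0000]
Step 1: x=[5.0000 9.7500 13.6250] v=[0.0000 -1.0000 2.5000]
Step 2: x=[4.9688 9.3906 14.2656] v=[-0.1250 -1.4375 2.5625]
Step 3: x=[4.8692 9.0879 14.7969] v=[-0.3985 -1.2109 2.1250]
Step 4: x=[4.6883 8.9715 15.1145] v=[-0.7238 -0.4658 1.2705]
Max displacement = 3.1145

Answer: 3.1145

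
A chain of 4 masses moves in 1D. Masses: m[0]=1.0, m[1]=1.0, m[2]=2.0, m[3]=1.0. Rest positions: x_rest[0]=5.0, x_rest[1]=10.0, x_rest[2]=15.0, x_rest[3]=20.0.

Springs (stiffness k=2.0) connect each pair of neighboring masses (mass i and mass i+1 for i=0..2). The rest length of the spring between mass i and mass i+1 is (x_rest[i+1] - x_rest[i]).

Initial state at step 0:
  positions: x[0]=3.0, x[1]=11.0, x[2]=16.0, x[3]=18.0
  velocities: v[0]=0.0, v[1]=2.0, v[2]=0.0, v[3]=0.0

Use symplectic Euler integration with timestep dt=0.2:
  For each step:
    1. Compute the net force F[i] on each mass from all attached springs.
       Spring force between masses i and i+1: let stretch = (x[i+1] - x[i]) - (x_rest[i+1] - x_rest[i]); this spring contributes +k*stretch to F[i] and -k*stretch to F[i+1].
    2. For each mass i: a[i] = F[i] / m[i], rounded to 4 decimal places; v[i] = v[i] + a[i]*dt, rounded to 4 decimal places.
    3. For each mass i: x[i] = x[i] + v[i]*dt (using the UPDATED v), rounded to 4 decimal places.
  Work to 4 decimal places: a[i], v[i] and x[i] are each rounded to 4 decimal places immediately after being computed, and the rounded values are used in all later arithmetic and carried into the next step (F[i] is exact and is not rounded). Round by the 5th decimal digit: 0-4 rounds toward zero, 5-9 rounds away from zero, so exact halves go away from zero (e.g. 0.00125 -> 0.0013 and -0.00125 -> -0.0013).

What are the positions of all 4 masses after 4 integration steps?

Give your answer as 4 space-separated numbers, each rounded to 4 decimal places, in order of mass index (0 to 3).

Step 0: x=[3.0000 11.0000 16.0000 18.0000] v=[0.0000 2.0000 0.0000 0.0000]
Step 1: x=[3.2400 11.1600 15.8800 18.2400] v=[1.2000 0.8000 -0.6000 1.2000]
Step 2: x=[3.7136 11.0640 15.6656 18.6912] v=[2.3680 -0.4800 -1.0720 2.2560]
Step 3: x=[4.3752 10.7481 15.3882 19.3004] v=[3.3082 -1.5795 -1.3872 3.0458]
Step 4: x=[5.1467 10.2936 15.0816 19.9966] v=[3.8574 -2.2726 -1.5328 3.4809]

Answer: 5.1467 10.2936 15.0816 19.9966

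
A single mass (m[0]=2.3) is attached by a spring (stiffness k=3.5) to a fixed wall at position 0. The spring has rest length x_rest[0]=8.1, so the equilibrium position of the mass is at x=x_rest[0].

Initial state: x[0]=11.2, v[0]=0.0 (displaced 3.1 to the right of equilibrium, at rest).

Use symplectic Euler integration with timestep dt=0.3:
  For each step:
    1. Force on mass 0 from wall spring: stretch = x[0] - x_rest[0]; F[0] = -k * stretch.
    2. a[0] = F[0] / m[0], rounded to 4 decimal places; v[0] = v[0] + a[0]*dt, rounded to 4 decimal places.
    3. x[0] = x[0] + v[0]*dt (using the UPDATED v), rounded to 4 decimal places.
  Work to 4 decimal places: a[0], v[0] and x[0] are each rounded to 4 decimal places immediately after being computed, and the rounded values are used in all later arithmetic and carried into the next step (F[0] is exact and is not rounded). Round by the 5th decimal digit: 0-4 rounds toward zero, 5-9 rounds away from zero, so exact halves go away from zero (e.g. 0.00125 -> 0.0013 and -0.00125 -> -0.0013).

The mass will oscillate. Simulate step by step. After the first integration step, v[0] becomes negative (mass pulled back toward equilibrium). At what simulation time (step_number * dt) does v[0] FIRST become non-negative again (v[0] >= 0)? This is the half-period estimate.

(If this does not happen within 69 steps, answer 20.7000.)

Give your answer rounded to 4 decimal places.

Answer: 2.7000

Derivation:
Step 0: x=[11.2000] v=[0.0000]
Step 1: x=[10.7754] v=[-1.4152]
Step 2: x=[9.9844] v=[-2.6366]
Step 3: x=[8.9353] v=[-3.4969]
Step 4: x=[7.7718] v=[-3.8782]
Step 5: x=[6.6533] v=[-3.7284]
Step 6: x=[5.7329] v=[-3.0680]
Step 7: x=[5.1367] v=[-1.9874]
Step 8: x=[4.9463] v=[-0.6346]
Step 9: x=[5.1878] v=[0.8051]
First v>=0 after going negative at step 9, time=2.7000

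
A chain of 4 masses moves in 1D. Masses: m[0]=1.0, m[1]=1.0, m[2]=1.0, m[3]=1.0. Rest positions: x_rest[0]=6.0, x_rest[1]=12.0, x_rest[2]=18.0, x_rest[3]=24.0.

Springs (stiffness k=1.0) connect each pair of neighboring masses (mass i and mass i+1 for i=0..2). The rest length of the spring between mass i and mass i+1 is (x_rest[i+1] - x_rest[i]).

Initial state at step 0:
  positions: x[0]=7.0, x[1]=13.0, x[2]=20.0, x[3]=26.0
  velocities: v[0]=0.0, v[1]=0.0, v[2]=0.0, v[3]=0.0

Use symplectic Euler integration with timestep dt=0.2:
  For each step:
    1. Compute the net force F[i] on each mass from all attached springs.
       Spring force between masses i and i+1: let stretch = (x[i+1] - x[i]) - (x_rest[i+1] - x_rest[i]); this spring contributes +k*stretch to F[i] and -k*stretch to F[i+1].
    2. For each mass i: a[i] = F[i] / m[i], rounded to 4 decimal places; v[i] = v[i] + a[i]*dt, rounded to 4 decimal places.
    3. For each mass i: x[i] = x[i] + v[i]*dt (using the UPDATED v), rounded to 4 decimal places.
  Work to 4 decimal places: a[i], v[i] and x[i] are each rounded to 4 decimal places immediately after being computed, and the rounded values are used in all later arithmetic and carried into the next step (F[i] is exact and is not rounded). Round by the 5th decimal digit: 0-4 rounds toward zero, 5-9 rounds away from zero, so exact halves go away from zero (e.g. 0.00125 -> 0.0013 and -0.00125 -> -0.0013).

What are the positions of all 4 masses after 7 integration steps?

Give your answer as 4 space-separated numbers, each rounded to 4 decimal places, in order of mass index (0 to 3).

Step 0: x=[7.0000 13.0000 20.0000 26.0000] v=[0.0000 0.0000 0.0000 0.0000]
Step 1: x=[7.0000 13.0400 19.9600 26.0000] v=[0.0000 0.2000 -0.2000 0.0000]
Step 2: x=[7.0016 13.1152 19.8848 25.9984] v=[0.0080 0.3760 -0.3760 -0.0080]
Step 3: x=[7.0077 13.2166 19.7834 25.9923] v=[0.0307 0.5072 -0.5072 -0.0307]
Step 4: x=[7.0222 13.3324 19.6676 25.9778] v=[0.0725 0.5788 -0.5788 -0.0725]
Step 5: x=[7.0491 13.4492 19.5508 25.9509] v=[0.1345 0.5838 -0.5838 -0.1345]
Step 6: x=[7.0920 13.5540 19.4460 25.9080] v=[0.2145 0.5241 -0.5241 -0.2145]
Step 7: x=[7.1534 13.6360 19.3640 25.8466] v=[0.3069 0.4101 -0.4101 -0.3069]

Answer: 7.1534 13.6360 19.3640 25.8466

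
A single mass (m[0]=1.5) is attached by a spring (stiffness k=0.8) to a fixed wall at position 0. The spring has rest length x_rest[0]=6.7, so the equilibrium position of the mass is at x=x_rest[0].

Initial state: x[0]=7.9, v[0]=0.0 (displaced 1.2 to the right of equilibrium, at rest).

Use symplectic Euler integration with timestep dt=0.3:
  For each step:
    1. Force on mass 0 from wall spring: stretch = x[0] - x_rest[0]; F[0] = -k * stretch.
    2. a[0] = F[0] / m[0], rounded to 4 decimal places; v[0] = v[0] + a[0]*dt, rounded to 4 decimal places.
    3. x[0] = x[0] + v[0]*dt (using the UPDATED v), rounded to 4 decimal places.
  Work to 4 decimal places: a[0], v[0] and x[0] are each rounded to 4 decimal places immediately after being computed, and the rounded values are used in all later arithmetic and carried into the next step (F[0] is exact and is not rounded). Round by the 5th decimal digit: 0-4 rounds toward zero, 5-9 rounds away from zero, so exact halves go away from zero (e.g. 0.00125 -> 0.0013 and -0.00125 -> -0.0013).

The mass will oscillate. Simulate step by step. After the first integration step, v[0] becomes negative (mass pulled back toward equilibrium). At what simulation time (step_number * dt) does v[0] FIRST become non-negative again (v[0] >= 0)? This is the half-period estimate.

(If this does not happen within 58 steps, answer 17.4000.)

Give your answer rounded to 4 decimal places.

Step 0: x=[7.9000] v=[0.0000]
Step 1: x=[7.8424] v=[-0.1920]
Step 2: x=[7.7300] v=[-0.3748]
Step 3: x=[7.5681] v=[-0.5396]
Step 4: x=[7.3646] v=[-0.6785]
Step 5: x=[7.1291] v=[-0.7849]
Step 6: x=[6.8730] v=[-0.8536]
Step 7: x=[6.6086] v=[-0.8813]
Step 8: x=[6.3486] v=[-0.8667]
Step 9: x=[6.1055] v=[-0.8105]
Step 10: x=[5.8909] v=[-0.7154]
Step 11: x=[5.7151] v=[-0.5860]
Step 12: x=[5.5866] v=[-0.4284]
Step 13: x=[5.5115] v=[-0.2503]
Step 14: x=[5.4935] v=[-0.0601]
Step 15: x=[5.5334] v=[0.1330]
First v>=0 after going negative at step 15, time=4.5000

Answer: 4.5000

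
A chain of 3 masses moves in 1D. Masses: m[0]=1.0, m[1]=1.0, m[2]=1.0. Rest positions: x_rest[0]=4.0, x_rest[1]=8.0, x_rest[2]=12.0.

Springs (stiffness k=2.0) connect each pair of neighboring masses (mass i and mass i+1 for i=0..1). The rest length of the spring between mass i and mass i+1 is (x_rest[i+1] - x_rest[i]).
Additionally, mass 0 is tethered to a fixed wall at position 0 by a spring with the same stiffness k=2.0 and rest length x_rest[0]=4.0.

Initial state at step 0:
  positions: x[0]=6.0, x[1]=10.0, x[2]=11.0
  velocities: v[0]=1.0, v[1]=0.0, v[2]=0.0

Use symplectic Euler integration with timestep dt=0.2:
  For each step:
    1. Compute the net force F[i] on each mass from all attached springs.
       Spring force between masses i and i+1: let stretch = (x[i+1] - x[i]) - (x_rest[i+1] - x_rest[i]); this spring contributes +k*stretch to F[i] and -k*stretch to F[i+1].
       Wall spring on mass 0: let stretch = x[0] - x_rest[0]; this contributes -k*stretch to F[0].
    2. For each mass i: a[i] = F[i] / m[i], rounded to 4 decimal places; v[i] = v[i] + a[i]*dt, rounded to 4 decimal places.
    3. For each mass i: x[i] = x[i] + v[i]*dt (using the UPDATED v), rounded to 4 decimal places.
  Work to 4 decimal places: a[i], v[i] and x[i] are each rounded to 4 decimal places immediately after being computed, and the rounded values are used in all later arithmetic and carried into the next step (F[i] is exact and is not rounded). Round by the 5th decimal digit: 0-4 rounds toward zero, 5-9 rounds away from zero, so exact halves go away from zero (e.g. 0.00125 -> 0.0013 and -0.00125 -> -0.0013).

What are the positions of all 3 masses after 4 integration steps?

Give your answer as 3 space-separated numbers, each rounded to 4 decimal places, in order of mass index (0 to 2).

Answer: 5.0297 8.3370 12.8764

Derivation:
Step 0: x=[6.0000 10.0000 11.0000] v=[1.0000 0.0000 0.0000]
Step 1: x=[6.0400 9.7600 11.2400] v=[0.2000 -1.2000 1.2000]
Step 2: x=[5.8944 9.3408 11.6816] v=[-0.7280 -2.0960 2.2080]
Step 3: x=[5.5530 8.8332 12.2559] v=[-1.7072 -2.5382 2.8717]
Step 4: x=[5.0297 8.3370 12.8764] v=[-2.6163 -2.4812 3.1026]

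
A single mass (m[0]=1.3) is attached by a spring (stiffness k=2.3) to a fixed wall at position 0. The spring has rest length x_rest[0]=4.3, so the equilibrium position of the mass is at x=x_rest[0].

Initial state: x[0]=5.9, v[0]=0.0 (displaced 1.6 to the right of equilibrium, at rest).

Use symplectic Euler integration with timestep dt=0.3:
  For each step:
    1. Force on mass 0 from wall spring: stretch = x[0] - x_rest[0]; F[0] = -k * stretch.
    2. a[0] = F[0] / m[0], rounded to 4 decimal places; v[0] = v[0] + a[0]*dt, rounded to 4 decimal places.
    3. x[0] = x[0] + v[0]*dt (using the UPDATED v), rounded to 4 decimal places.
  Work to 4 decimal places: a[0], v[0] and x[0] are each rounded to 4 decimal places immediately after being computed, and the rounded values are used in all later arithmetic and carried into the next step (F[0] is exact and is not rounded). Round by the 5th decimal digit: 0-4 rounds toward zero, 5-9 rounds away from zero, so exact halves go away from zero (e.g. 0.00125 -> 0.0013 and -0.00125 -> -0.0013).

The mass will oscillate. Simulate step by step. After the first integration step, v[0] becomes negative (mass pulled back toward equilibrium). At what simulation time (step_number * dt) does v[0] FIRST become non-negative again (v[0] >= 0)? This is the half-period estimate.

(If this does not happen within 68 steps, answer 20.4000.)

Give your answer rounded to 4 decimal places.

Answer: 2.4000

Derivation:
Step 0: x=[5.9000] v=[0.0000]
Step 1: x=[5.6452] v=[-0.8492]
Step 2: x=[5.1762] v=[-1.5632]
Step 3: x=[4.5677] v=[-2.0283]
Step 4: x=[3.9166] v=[-2.1704]
Step 5: x=[3.3265] v=[-1.9669]
Step 6: x=[2.8914] v=[-1.4502]
Step 7: x=[2.6806] v=[-0.7026]
Step 8: x=[2.7277] v=[0.1569]
First v>=0 after going negative at step 8, time=2.4000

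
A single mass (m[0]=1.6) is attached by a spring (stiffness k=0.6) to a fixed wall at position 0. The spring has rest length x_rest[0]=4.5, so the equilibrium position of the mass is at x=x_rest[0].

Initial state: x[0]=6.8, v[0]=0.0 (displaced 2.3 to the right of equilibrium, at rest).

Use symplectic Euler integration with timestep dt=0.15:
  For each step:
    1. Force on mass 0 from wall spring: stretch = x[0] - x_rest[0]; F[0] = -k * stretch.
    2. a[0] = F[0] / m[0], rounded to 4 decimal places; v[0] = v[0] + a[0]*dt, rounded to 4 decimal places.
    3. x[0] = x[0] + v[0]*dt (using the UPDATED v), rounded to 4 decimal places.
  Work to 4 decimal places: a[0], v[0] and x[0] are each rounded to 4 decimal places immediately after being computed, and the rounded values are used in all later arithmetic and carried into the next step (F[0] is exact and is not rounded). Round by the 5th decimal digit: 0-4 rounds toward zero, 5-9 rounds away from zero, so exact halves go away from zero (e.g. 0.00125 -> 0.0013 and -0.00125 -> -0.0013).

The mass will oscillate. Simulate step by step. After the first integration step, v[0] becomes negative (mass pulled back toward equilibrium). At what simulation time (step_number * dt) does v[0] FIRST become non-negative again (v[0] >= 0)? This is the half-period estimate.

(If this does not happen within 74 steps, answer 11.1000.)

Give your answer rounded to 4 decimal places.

Answer: 5.2500

Derivation:
Step 0: x=[6.8000] v=[0.0000]
Step 1: x=[6.7806] v=[-0.1294]
Step 2: x=[6.7419] v=[-0.2577]
Step 3: x=[6.6843] v=[-0.3838]
Step 4: x=[6.6083] v=[-0.5067]
Step 5: x=[6.5145] v=[-0.6253]
Step 6: x=[6.4037] v=[-0.7386]
Step 7: x=[6.2768] v=[-0.8457]
Step 8: x=[6.1350] v=[-0.9456]
Step 9: x=[5.9794] v=[-1.0376]
Step 10: x=[5.8113] v=[-1.1208]
Step 11: x=[5.6321] v=[-1.1946]
Step 12: x=[5.4434] v=[-1.2583]
Step 13: x=[5.2467] v=[-1.3114]
Step 14: x=[5.0437] v=[-1.3534]
Step 15: x=[4.8361] v=[-1.3840]
Step 16: x=[4.6257] v=[-1.4029]
Step 17: x=[4.4142] v=[-1.4100]
Step 18: x=[4.2034] v=[-1.4052]
Step 19: x=[3.9951] v=[-1.3885]
Step 20: x=[3.7911] v=[-1.3601]
Step 21: x=[3.5931] v=[-1.3202]
Step 22: x=[3.4027] v=[-1.2692]
Step 23: x=[3.2216] v=[-1.2075]
Step 24: x=[3.0513] v=[-1.1356]
Step 25: x=[2.8932] v=[-1.0541]
Step 26: x=[2.7486] v=[-0.9637]
Step 27: x=[2.6188] v=[-0.8652]
Step 28: x=[2.5049] v=[-0.7594]
Step 29: x=[2.4078] v=[-0.6472]
Step 30: x=[2.3284] v=[-0.5295]
Step 31: x=[2.2673] v=[-0.4073]
Step 32: x=[2.2250] v=[-0.2817]
Step 33: x=[2.2019] v=[-0.1537]
Step 34: x=[2.1982] v=[-0.0244]
Step 35: x=[2.2140] v=[0.1051]
First v>=0 after going negative at step 35, time=5.2500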